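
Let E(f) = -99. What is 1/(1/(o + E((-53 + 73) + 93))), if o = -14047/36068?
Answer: -3584779/36068 ≈ -99.389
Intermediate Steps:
o = -14047/36068 (o = -14047*1/36068 = -14047/36068 ≈ -0.38946)
1/(1/(o + E((-53 + 73) + 93))) = 1/(1/(-14047/36068 - 99)) = 1/(1/(-3584779/36068)) = 1/(-36068/3584779) = -3584779/36068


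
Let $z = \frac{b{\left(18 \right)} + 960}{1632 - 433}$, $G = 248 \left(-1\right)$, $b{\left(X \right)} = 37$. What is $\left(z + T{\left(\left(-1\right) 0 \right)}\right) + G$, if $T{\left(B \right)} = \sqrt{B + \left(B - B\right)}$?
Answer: $- \frac{296355}{1199} \approx -247.17$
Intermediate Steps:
$T{\left(B \right)} = \sqrt{B}$ ($T{\left(B \right)} = \sqrt{B + 0} = \sqrt{B}$)
$G = -248$
$z = \frac{997}{1199}$ ($z = \frac{37 + 960}{1632 - 433} = \frac{997}{1199} \approx 0.83153$)
$\left(z + T{\left(\left(-1\right) 0 \right)}\right) + G = \left(\frac{997}{1199} + \sqrt{\left(-1\right) 0}\right) - 248 = \left(\frac{997}{1199} + \sqrt{0}\right) - 248 = \left(\frac{997}{1199} + 0\right) - 248 = \frac{997}{1199} - 248 = - \frac{296355}{1199}$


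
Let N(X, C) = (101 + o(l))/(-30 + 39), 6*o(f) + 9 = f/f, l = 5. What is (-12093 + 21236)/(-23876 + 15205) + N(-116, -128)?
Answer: 2345768/234117 ≈ 10.020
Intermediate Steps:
o(f) = -4/3 (o(f) = -3/2 + (f/f)/6 = -3/2 + (⅙)*1 = -3/2 + ⅙ = -4/3)
N(X, C) = 299/27 (N(X, C) = (101 - 4/3)/(-30 + 39) = (299/3)/9 = (299/3)*(⅑) = 299/27)
(-12093 + 21236)/(-23876 + 15205) + N(-116, -128) = (-12093 + 21236)/(-23876 + 15205) + 299/27 = 9143/(-8671) + 299/27 = 9143*(-1/8671) + 299/27 = -9143/8671 + 299/27 = 2345768/234117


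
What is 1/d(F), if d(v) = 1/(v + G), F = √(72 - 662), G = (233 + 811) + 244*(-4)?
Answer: 68 + I*√590 ≈ 68.0 + 24.29*I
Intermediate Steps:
G = 68 (G = 1044 - 976 = 68)
F = I*√590 (F = √(-590) = I*√590 ≈ 24.29*I)
d(v) = 1/(68 + v) (d(v) = 1/(v + 68) = 1/(68 + v))
1/d(F) = 1/(1/(68 + I*√590)) = 68 + I*√590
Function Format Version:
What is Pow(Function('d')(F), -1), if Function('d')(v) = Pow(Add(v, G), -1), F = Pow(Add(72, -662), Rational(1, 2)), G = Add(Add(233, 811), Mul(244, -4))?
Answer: Add(68, Mul(I, Pow(590, Rational(1, 2)))) ≈ Add(68.000, Mul(24.290, I))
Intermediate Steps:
G = 68 (G = Add(1044, -976) = 68)
F = Mul(I, Pow(590, Rational(1, 2))) (F = Pow(-590, Rational(1, 2)) = Mul(I, Pow(590, Rational(1, 2))) ≈ Mul(24.290, I))
Function('d')(v) = Pow(Add(68, v), -1) (Function('d')(v) = Pow(Add(v, 68), -1) = Pow(Add(68, v), -1))
Pow(Function('d')(F), -1) = Pow(Pow(Add(68, Mul(I, Pow(590, Rational(1, 2)))), -1), -1) = Add(68, Mul(I, Pow(590, Rational(1, 2))))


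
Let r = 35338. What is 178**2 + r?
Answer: 67022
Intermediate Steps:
178**2 + r = 178**2 + 35338 = 31684 + 35338 = 67022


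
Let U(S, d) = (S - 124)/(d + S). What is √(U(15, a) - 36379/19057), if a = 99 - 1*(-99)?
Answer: 2*I*√9971218979385/4059141 ≈ 1.5559*I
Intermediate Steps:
a = 198 (a = 99 + 99 = 198)
U(S, d) = (-124 + S)/(S + d)
√(U(15, a) - 36379/19057) = √((-124 + 15)/(15 + 198) - 36379/19057) = √(-109/213 - 36379*1/19057) = √((1/213)*(-109) - 36379/19057) = √(-109/213 - 36379/19057) = √(-9825940/4059141) = 2*I*√9971218979385/4059141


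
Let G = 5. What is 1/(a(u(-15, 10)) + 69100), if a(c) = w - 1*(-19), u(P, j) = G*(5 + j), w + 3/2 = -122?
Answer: 2/137991 ≈ 1.4494e-5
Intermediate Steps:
w = -247/2 (w = -3/2 - 122 = -247/2 ≈ -123.50)
u(P, j) = 25 + 5*j (u(P, j) = 5*(5 + j) = 25 + 5*j)
a(c) = -209/2 (a(c) = -247/2 - 1*(-19) = -247/2 + 19 = -209/2)
1/(a(u(-15, 10)) + 69100) = 1/(-209/2 + 69100) = 1/(137991/2) = 2/137991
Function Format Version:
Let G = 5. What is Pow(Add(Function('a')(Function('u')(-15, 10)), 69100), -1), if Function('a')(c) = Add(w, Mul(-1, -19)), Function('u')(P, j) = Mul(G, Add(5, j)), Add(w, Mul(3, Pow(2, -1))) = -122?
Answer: Rational(2, 137991) ≈ 1.4494e-5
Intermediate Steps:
w = Rational(-247, 2) (w = Add(Rational(-3, 2), -122) = Rational(-247, 2) ≈ -123.50)
Function('u')(P, j) = Add(25, Mul(5, j)) (Function('u')(P, j) = Mul(5, Add(5, j)) = Add(25, Mul(5, j)))
Function('a')(c) = Rational(-209, 2) (Function('a')(c) = Add(Rational(-247, 2), Mul(-1, -19)) = Add(Rational(-247, 2), 19) = Rational(-209, 2))
Pow(Add(Function('a')(Function('u')(-15, 10)), 69100), -1) = Pow(Add(Rational(-209, 2), 69100), -1) = Pow(Rational(137991, 2), -1) = Rational(2, 137991)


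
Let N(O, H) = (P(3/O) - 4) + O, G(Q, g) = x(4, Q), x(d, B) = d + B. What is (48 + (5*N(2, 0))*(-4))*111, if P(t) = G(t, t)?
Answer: -2442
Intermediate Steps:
x(d, B) = B + d
G(Q, g) = 4 + Q (G(Q, g) = Q + 4 = 4 + Q)
P(t) = 4 + t
N(O, H) = O + 3/O (N(O, H) = ((4 + 3/O) - 4) + O = 3/O + O = O + 3/O)
(48 + (5*N(2, 0))*(-4))*111 = (48 + (5*(2 + 3/2))*(-4))*111 = (48 + (5*(7/2))*(-4))*111 = (48 + (35/2)*(-4))*111 = (48 - 70)*111 = -22*111 = -2442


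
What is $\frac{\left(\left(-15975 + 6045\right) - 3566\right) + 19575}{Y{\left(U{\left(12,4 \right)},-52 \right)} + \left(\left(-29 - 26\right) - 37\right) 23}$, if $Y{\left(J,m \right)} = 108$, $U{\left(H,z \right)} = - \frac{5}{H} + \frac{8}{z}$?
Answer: $- \frac{6079}{2008} \approx -3.0274$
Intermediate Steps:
$\frac{\left(\left(-15975 + 6045\right) - 3566\right) + 19575}{Y{\left(U{\left(12,4 \right)},-52 \right)} + \left(\left(-29 - 26\right) - 37\right) 23} = \frac{\left(\left(-15975 + 6045\right) - 3566\right) + 19575}{108 + \left(\left(-29 - 26\right) - 37\right) 23} = \frac{\left(-9930 - 3566\right) + 19575}{108 + \left(\left(-29 - 26\right) - 37\right) 23} = \frac{-13496 + 19575}{108 + \left(-55 - 37\right) 23} = \frac{6079}{108 - 2116} = \frac{6079}{-2008} = 6079 \left(- \frac{1}{2008}\right) = - \frac{6079}{2008}$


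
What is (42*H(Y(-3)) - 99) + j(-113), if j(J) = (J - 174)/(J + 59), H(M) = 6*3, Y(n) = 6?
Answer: 35765/54 ≈ 662.31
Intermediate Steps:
H(M) = 18
j(J) = (-174 + J)/(59 + J)
(42*H(Y(-3)) - 99) + j(-113) = (42*18 - 99) + (-174 - 113)/(59 - 113) = (756 - 99) - 287/(-54) = 657 - 1/54*(-287) = 657 + 287/54 = 35765/54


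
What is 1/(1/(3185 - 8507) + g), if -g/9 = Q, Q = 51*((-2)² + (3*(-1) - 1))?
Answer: -5322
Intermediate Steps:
Q = 0 (Q = 51*(4 + (-3 - 1)) = 51*(4 - 4) = 51*0 = 0)
g = 0 (g = -9*0 = 0)
1/(1/(3185 - 8507) + g) = 1/(1/(3185 - 8507) + 0) = 1/(1/(-5322) + 0) = 1/(-1/5322 + 0) = 1/(-1/5322) = -5322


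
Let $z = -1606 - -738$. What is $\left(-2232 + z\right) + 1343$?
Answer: $-1757$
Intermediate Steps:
$z = -868$ ($z = -1606 + 738 = -868$)
$\left(-2232 + z\right) + 1343 = \left(-2232 - 868\right) + 1343 = -3100 + 1343 = -1757$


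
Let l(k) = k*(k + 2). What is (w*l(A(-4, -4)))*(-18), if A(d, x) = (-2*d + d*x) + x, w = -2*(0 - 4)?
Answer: -63360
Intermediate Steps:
w = 8 (w = -2*(-4) = 8)
A(d, x) = x - 2*d + d*x
l(k) = k*(2 + k)
(w*l(A(-4, -4)))*(-18) = (8*((-4 - 2*(-4) - 4*(-4))*(2 + (-4 - 2*(-4) - 4*(-4)))))*(-18) = (8*((-4 + 8 + 16)*(2 + (-4 + 8 + 16))))*(-18) = (8*(20*(2 + 20)))*(-18) = (8*(20*22))*(-18) = (8*440)*(-18) = 3520*(-18) = -63360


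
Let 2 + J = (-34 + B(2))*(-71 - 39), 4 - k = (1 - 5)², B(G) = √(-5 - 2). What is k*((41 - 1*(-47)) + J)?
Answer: -45912 + 1320*I*√7 ≈ -45912.0 + 3492.4*I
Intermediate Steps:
B(G) = I*√7 (B(G) = √(-7) = I*√7)
k = -12 (k = 4 - (1 - 5)² = 4 - 1*(-4)² = 4 - 1*16 = 4 - 16 = -12)
J = 3738 - 110*I*√7 (J = -2 + (-34 + I*√7)*(-71 - 39) = -2 + (-34 + I*√7)*(-110) = -2 + (3740 - 110*I*√7) = 3738 - 110*I*√7 ≈ 3738.0 - 291.03*I)
k*((41 - 1*(-47)) + J) = -12*((41 - 1*(-47)) + (3738 - 110*I*√7)) = -12*((41 + 47) + (3738 - 110*I*√7)) = -12*(88 + (3738 - 110*I*√7)) = -12*(3826 - 110*I*√7) = -45912 + 1320*I*√7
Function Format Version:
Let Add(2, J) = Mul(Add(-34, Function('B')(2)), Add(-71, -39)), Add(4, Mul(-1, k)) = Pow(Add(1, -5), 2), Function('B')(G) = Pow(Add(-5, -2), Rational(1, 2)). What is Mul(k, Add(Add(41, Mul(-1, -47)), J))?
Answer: Add(-45912, Mul(1320, I, Pow(7, Rational(1, 2)))) ≈ Add(-45912., Mul(3492.4, I))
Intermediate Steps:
Function('B')(G) = Mul(I, Pow(7, Rational(1, 2))) (Function('B')(G) = Pow(-7, Rational(1, 2)) = Mul(I, Pow(7, Rational(1, 2))))
k = -12 (k = Add(4, Mul(-1, Pow(Add(1, -5), 2))) = Add(4, Mul(-1, Pow(-4, 2))) = Add(4, Mul(-1, 16)) = Add(4, -16) = -12)
J = Add(3738, Mul(-110, I, Pow(7, Rational(1, 2)))) (J = Add(-2, Mul(Add(-34, Mul(I, Pow(7, Rational(1, 2)))), Add(-71, -39))) = Add(-2, Mul(Add(-34, Mul(I, Pow(7, Rational(1, 2)))), -110)) = Add(-2, Add(3740, Mul(-110, I, Pow(7, Rational(1, 2))))) = Add(3738, Mul(-110, I, Pow(7, Rational(1, 2)))) ≈ Add(3738.0, Mul(-291.03, I)))
Mul(k, Add(Add(41, Mul(-1, -47)), J)) = Mul(-12, Add(Add(41, Mul(-1, -47)), Add(3738, Mul(-110, I, Pow(7, Rational(1, 2)))))) = Mul(-12, Add(Add(41, 47), Add(3738, Mul(-110, I, Pow(7, Rational(1, 2)))))) = Mul(-12, Add(88, Add(3738, Mul(-110, I, Pow(7, Rational(1, 2)))))) = Mul(-12, Add(3826, Mul(-110, I, Pow(7, Rational(1, 2))))) = Add(-45912, Mul(1320, I, Pow(7, Rational(1, 2))))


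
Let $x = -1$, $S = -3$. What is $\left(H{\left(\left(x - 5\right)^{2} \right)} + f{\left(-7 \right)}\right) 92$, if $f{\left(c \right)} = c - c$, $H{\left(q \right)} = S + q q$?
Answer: $118956$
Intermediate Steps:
$H{\left(q \right)} = -3 + q^{2}$ ($H{\left(q \right)} = -3 + q q = -3 + q^{2}$)
$f{\left(c \right)} = 0$
$\left(H{\left(\left(x - 5\right)^{2} \right)} + f{\left(-7 \right)}\right) 92 = \left(\left(-3 + \left(\left(-1 - 5\right)^{2}\right)^{2}\right) + 0\right) 92 = \left(\left(-3 + \left(\left(-6\right)^{2}\right)^{2}\right) + 0\right) 92 = \left(\left(-3 + 36^{2}\right) + 0\right) 92 = \left(\left(-3 + 1296\right) + 0\right) 92 = \left(1293 + 0\right) 92 = 1293 \cdot 92 = 118956$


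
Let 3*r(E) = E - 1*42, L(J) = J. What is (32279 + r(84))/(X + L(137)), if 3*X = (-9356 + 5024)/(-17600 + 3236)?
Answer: 6103377/25912 ≈ 235.54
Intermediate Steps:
r(E) = -14 + E/3 (r(E) = (E - 1*42)/3 = (E - 42)/3 = (-42 + E)/3 = -14 + E/3)
X = 19/189 (X = ((-9356 + 5024)/(-17600 + 3236))/3 = (-4332/(-14364))/3 = (-4332*(-1/14364))/3 = (⅓)*(19/63) = 19/189 ≈ 0.10053)
(32279 + r(84))/(X + L(137)) = (32279 + (-14 + (⅓)*84))/(19/189 + 137) = (32279 + (-14 + 28))/(25912/189) = (32279 + 14)*(189/25912) = 32293*(189/25912) = 6103377/25912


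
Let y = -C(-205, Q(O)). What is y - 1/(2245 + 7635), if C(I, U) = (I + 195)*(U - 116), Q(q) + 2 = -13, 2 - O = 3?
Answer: -12942801/9880 ≈ -1310.0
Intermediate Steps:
O = -1 (O = 2 - 1*3 = 2 - 3 = -1)
Q(q) = -15 (Q(q) = -2 - 13 = -15)
C(I, U) = (-116 + U)*(195 + I) (C(I, U) = (195 + I)*(-116 + U) = (-116 + U)*(195 + I))
y = -1310 (y = -(-22620 - 116*(-205) + 195*(-15) - 205*(-15)) = -(-22620 + 23780 - 2925 + 3075) = -1*1310 = -1310)
y - 1/(2245 + 7635) = -1310 - 1/(2245 + 7635) = -1310 - 1/9880 = -12942801/9880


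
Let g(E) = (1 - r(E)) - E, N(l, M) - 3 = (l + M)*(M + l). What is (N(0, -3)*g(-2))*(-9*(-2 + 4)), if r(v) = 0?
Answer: -648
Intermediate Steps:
N(l, M) = 3 + (M + l)² (N(l, M) = 3 + (l + M)*(M + l) = 3 + (M + l)*(M + l) = 3 + (M + l)²)
g(E) = 1 - E (g(E) = (1 - 1*0) - E = (1 + 0) - E = 1 - E)
(N(0, -3)*g(-2))*(-9*(-2 + 4)) = ((3 + (-3 + 0)²)*(1 - 1*(-2)))*(-9*(-2 + 4)) = ((3 + (-3)²)*(1 + 2))*(-9*2) = ((3 + 9)*3)*(-18) = (12*3)*(-18) = 36*(-18) = -648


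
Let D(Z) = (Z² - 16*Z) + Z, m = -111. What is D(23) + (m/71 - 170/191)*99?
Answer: -798605/13561 ≈ -58.890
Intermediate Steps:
D(Z) = Z² - 15*Z
D(23) + (m/71 - 170/191)*99 = 23*(-15 + 23) + (-111/71 - 170/191)*99 = 23*8 + (-111*1/71 - 170*1/191)*99 = 184 + (-111/71 - 170/191)*99 = 184 - 33271/13561*99 = 184 - 3293829/13561 = -798605/13561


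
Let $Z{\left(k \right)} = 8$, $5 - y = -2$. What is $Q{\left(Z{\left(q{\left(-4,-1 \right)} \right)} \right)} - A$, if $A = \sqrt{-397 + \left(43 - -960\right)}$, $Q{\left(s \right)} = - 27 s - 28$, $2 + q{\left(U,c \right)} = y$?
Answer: $-244 - \sqrt{606} \approx -268.62$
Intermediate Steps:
$y = 7$ ($y = 5 - -2 = 5 + 2 = 7$)
$q{\left(U,c \right)} = 5$ ($q{\left(U,c \right)} = -2 + 7 = 5$)
$Q{\left(s \right)} = -28 - 27 s$
$A = \sqrt{606}$ ($A = \sqrt{-397 + \left(43 + 960\right)} = \sqrt{-397 + 1003} = \sqrt{606} \approx 24.617$)
$Q{\left(Z{\left(q{\left(-4,-1 \right)} \right)} \right)} - A = \left(-28 - 216\right) - \sqrt{606} = -244 - \sqrt{606}$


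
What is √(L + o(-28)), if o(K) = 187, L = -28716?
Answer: I*√28529 ≈ 168.91*I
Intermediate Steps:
√(L + o(-28)) = √(-28716 + 187) = √(-28529) = I*√28529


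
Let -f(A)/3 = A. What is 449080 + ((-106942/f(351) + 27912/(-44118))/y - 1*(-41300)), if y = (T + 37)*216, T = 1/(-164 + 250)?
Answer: 1686339959079785/3438843174 ≈ 4.9038e+5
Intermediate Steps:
T = 1/86 ≈ 0.011628
f(A) = -3*A
y = 343764/43 (y = (1/86 + 37)*216 = (3183/86)*216 = 343764/43 ≈ 7994.5)
449080 + ((-106942/f(351) + 27912/(-44118))/y - 1*(-41300)) = 449080 + ((-106942/((-3*351)) + 27912/(-44118))/(343764/43) - 1*(-41300)) = 449080 + ((-106942/(-1053) + 27912*(-1/44118))*(43/343764) + 41300) = 449080 + ((-106942*(-1/1053) - 4652/7353)*(43/343764) + 41300) = 449080 + ((106942/1053 - 4652/7353)*(43/343764) + 41300) = 449080 + ((86827330/860301)*(43/343764) + 41300) = 449080 + (43413665/3438843174 + 41300) = 449080 + 142024266499865/3438843174 = 1686339959079785/3438843174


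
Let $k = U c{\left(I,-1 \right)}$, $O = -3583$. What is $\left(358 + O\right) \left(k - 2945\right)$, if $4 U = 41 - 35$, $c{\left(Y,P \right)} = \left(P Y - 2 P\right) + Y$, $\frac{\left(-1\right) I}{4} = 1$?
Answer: $9487950$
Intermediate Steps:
$I = -4$ ($I = \left(-4\right) 1 = -4$)
$c{\left(Y,P \right)} = Y - 2 P + P Y$ ($c{\left(Y,P \right)} = \left(- 2 P + P Y\right) + Y = Y - 2 P + P Y$)
$U = \frac{3}{2}$ ($U = \frac{41 - 35}{4} = \frac{1}{4} \cdot 6 = \frac{3}{2} \approx 1.5$)
$k = 3$ ($k = \frac{3 \left(-4 - -2 - -4\right)}{2} = \frac{3 \left(-4 + 2 + 4\right)}{2} = \frac{3}{2} \cdot 2 = 3$)
$\left(358 + O\right) \left(k - 2945\right) = \left(358 - 3583\right) \left(3 - 2945\right) = \left(-3225\right) \left(-2942\right) = 9487950$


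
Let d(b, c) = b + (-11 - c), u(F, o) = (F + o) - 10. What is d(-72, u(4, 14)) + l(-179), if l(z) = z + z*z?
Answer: 31771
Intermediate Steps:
u(F, o) = -10 + F + o
d(b, c) = -11 + b - c
l(z) = z + z**2
d(-72, u(4, 14)) + l(-179) = (-11 - 72 - (-10 + 4 + 14)) - 179*(1 - 179) = (-11 - 72 - 1*8) - 179*(-178) = (-11 - 72 - 8) + 31862 = -91 + 31862 = 31771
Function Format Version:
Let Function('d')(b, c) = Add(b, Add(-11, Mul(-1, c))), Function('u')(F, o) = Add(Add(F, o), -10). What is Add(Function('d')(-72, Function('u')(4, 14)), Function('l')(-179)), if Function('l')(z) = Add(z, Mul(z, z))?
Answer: 31771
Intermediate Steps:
Function('u')(F, o) = Add(-10, F, o)
Function('d')(b, c) = Add(-11, b, Mul(-1, c))
Function('l')(z) = Add(z, Pow(z, 2))
Add(Function('d')(-72, Function('u')(4, 14)), Function('l')(-179)) = Add(Add(-11, -72, Mul(-1, Add(-10, 4, 14))), Mul(-179, Add(1, -179))) = Add(Add(-11, -72, Mul(-1, 8)), Mul(-179, -178)) = Add(Add(-11, -72, -8), 31862) = Add(-91, 31862) = 31771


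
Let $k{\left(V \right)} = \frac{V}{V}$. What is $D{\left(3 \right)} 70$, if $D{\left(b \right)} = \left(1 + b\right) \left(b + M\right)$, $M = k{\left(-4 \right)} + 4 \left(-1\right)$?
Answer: $0$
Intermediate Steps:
$k{\left(V \right)} = 1$
$M = -3$ ($M = 1 + 4 \left(-1\right) = 1 - 4 = -3$)
$D{\left(b \right)} = \left(1 + b\right) \left(-3 + b\right)$ ($D{\left(b \right)} = \left(1 + b\right) \left(b - 3\right) = \left(1 + b\right) \left(-3 + b\right)$)
$D{\left(3 \right)} 70 = \left(-3 + 3^{2} - 6\right) 70 = \left(-3 + 9 - 6\right) 70 = 0 \cdot 70 = 0$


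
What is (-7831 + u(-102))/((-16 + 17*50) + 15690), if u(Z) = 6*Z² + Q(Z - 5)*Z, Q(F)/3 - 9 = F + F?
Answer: 117323/16524 ≈ 7.1002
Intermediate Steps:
Q(F) = 27 + 6*F (Q(F) = 27 + 3*(F + F) = 27 + 3*(2*F) = 27 + 6*F)
u(Z) = 6*Z² + Z*(-3 + 6*Z) (u(Z) = 6*Z² + (27 + 6*(Z - 5))*Z = 6*Z² + (27 + 6*(-5 + Z))*Z = 6*Z² + (27 + (-30 + 6*Z))*Z = 6*Z² + (-3 + 6*Z)*Z = 6*Z² + Z*(-3 + 6*Z))
(-7831 + u(-102))/((-16 + 17*50) + 15690) = (-7831 + 3*(-102)*(-1 + 4*(-102)))/((-16 + 17*50) + 15690) = (-7831 + 3*(-102)*(-1 - 408))/((-16 + 850) + 15690) = (-7831 + 3*(-102)*(-409))/(834 + 15690) = (-7831 + 125154)/16524 = 117323*(1/16524) = 117323/16524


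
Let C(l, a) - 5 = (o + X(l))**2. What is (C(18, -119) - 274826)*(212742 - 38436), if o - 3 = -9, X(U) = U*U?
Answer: -30276429282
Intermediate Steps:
X(U) = U**2
o = -6 (o = 3 - 9 = -6)
C(l, a) = 5 + (-6 + l**2)**2
(C(18, -119) - 274826)*(212742 - 38436) = ((5 + (-6 + 18**2)**2) - 274826)*(212742 - 38436) = ((5 + (-6 + 324)**2) - 274826)*174306 = ((5 + 318**2) - 274826)*174306 = ((5 + 101124) - 274826)*174306 = (101129 - 274826)*174306 = -173697*174306 = -30276429282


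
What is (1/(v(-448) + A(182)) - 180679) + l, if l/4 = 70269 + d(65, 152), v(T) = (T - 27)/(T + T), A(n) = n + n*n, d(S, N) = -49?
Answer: 2990263473747/29842651 ≈ 1.0020e+5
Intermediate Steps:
A(n) = n + n²
v(T) = (-27 + T)/(2*T) (v(T) = (-27 + T)/((2*T)) = (-27 + T)*(1/(2*T)) = (-27 + T)/(2*T))
l = 280880 (l = 4*(70269 - 49) = 4*70220 = 280880)
(1/(v(-448) + A(182)) - 180679) + l = (1/((½)*(-27 - 448)/(-448) + 182*(1 + 182)) - 180679) + 280880 = (1/((½)*(-1/448)*(-475) + 182*183) - 180679) + 280880 = (1/(475/896 + 33306) - 180679) + 280880 = (1/(29842651/896) - 180679) + 280880 = (896/29842651 - 180679) + 280880 = -5391940339133/29842651 + 280880 = 2990263473747/29842651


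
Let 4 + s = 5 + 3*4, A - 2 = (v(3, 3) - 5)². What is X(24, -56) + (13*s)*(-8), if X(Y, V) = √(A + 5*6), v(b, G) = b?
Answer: -1346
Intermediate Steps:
A = 6 (A = 2 + (3 - 5)² = 2 + (-2)² = 2 + 4 = 6)
s = 13 (s = -4 + (5 + 3*4) = -4 + (5 + 12) = -4 + 17 = 13)
X(Y, V) = 6 (X(Y, V) = √(6 + 5*6) = √(6 + 30) = √36 = 6)
X(24, -56) + (13*s)*(-8) = 6 + (13*13)*(-8) = 6 + 169*(-8) = 6 - 1352 = -1346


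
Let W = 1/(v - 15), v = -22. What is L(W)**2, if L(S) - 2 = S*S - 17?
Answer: 421645156/1874161 ≈ 224.98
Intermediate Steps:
W = -1/37 (W = 1/(-22 - 15) = 1/(-37) = -1/37 ≈ -0.027027)
L(S) = -15 + S**2 (L(S) = 2 + (S*S - 17) = 2 + (S**2 - 17) = 2 + (-17 + S**2) = -15 + S**2)
L(W)**2 = (-15 + (-1/37)**2)**2 = (-15 + 1/1369)**2 = (-20534/1369)**2 = 421645156/1874161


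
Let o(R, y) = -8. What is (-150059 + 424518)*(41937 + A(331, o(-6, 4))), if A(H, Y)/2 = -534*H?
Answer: -85513465089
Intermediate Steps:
A(H, Y) = -1068*H (A(H, Y) = 2*(-534*H) = -1068*H)
(-150059 + 424518)*(41937 + A(331, o(-6, 4))) = (-150059 + 424518)*(41937 - 1068*331) = 274459*(41937 - 353508) = 274459*(-311571) = -85513465089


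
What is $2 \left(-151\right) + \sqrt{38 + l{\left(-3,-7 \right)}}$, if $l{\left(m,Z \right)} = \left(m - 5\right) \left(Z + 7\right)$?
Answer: $-302 + \sqrt{38} \approx -295.84$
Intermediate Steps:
$l{\left(m,Z \right)} = \left(-5 + m\right) \left(7 + Z\right)$
$2 \left(-151\right) + \sqrt{38 + l{\left(-3,-7 \right)}} = 2 \left(-151\right) + \sqrt{38 - 0} = -302 + \sqrt{38 + \left(-35 + 35 - 21 + 21\right)} = -302 + \sqrt{38 + 0} = -302 + \sqrt{38}$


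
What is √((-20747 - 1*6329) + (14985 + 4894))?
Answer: I*√7197 ≈ 84.835*I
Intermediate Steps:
√((-20747 - 1*6329) + (14985 + 4894)) = √((-20747 - 6329) + 19879) = √(-27076 + 19879) = √(-7197) = I*√7197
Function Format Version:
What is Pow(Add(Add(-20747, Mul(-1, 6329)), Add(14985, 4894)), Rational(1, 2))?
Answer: Mul(I, Pow(7197, Rational(1, 2))) ≈ Mul(84.835, I)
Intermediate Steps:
Pow(Add(Add(-20747, Mul(-1, 6329)), Add(14985, 4894)), Rational(1, 2)) = Pow(Add(Add(-20747, -6329), 19879), Rational(1, 2)) = Pow(Add(-27076, 19879), Rational(1, 2)) = Pow(-7197, Rational(1, 2)) = Mul(I, Pow(7197, Rational(1, 2)))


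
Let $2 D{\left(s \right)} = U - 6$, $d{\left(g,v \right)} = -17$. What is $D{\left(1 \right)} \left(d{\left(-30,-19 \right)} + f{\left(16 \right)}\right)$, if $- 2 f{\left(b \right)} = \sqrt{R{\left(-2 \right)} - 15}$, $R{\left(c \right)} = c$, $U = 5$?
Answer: $\frac{17}{2} + \frac{i \sqrt{17}}{4} \approx 8.5 + 1.0308 i$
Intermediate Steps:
$f{\left(b \right)} = - \frac{i \sqrt{17}}{2}$ ($f{\left(b \right)} = - \frac{\sqrt{-2 - 15}}{2} = - \frac{\sqrt{-17}}{2} = - \frac{i \sqrt{17}}{2}$)
$D{\left(s \right)} = - \frac{1}{2}$ ($D{\left(s \right)} = \frac{5 - 6}{2} = \frac{1}{2} \left(-1\right) = - \frac{1}{2}$)
$D{\left(1 \right)} \left(d{\left(-30,-19 \right)} + f{\left(16 \right)}\right) = - \frac{-17 - \frac{i \sqrt{17}}{2}}{2} = \frac{17}{2} + \frac{i \sqrt{17}}{4}$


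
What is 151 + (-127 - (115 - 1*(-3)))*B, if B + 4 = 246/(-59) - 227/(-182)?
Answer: 2833219/1534 ≈ 1846.9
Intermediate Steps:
B = -74331/10738 (B = -4 + (246/(-59) - 227/(-182)) = -4 + (246*(-1/59) - 227*(-1/182)) = -4 + (-246/59 + 227/182) = -4 - 31379/10738 = -74331/10738 ≈ -6.9222)
151 + (-127 - (115 - 1*(-3)))*B = 151 + (-127 - (115 - 1*(-3)))*(-74331/10738) = 151 + (-127 - (115 + 3))*(-74331/10738) = 151 + (-127 - 1*118)*(-74331/10738) = 151 + (-127 - 118)*(-74331/10738) = 151 - 245*(-74331/10738) = 151 + 2601585/1534 = 2833219/1534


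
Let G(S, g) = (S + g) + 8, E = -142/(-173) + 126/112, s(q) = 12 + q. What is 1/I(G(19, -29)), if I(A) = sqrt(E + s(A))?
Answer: 2*sqrt(635602)/5511 ≈ 0.28933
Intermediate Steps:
E = 2693/1384 (E = -142*(-1/173) + 126*(1/112) = 142/173 + 9/8 = 2693/1384 ≈ 1.9458)
G(S, g) = 8 + S + g
I(A) = sqrt(19301/1384 + A) (I(A) = sqrt(2693/1384 + (12 + A)) = sqrt(19301/1384 + A))
1/I(G(19, -29)) = 1/(sqrt(6678146 + 478864*(8 + 19 - 29))/692) = 1/(sqrt(6678146 + 478864*(-2))/692) = 1/(sqrt(6678146 - 957728)/692) = 1/(sqrt(5720418)/692) = 1/((3*sqrt(635602))/692) = 1/(3*sqrt(635602)/692) = 2*sqrt(635602)/5511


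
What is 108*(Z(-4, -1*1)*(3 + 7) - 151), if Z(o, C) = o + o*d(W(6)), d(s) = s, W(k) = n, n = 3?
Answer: -33588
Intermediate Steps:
W(k) = 3
Z(o, C) = 4*o (Z(o, C) = o + o*3 = o + 3*o = 4*o)
108*(Z(-4, -1*1)*(3 + 7) - 151) = 108*((4*(-4))*(3 + 7) - 151) = 108*(-16*10 - 151) = 108*(-160 - 151) = 108*(-311) = -33588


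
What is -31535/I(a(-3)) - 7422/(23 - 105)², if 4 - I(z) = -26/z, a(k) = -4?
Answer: 42404557/3362 ≈ 12613.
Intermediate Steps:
I(z) = 4 + 26/z (I(z) = 4 - (-26)/z = 4 + 26/z)
-31535/I(a(-3)) - 7422/(23 - 105)² = -31535/(4 + 26/(-4)) - 7422/(23 - 105)² = -31535/(4 + 26*(-¼)) - 7422/((-82)²) = -31535/(4 - 13/2) - 7422/6724 = -31535/(-5/2) - 7422*1/6724 = -31535*(-⅖) - 3711/3362 = 12614 - 3711/3362 = 42404557/3362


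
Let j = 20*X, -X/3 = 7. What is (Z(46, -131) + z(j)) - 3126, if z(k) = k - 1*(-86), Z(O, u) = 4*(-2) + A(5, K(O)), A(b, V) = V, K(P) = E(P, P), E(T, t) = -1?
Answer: -3469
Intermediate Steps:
K(P) = -1
X = -21 (X = -3*7 = -21)
j = -420 (j = 20*(-21) = -420)
Z(O, u) = -9 (Z(O, u) = 4*(-2) - 1 = -8 - 1 = -9)
z(k) = 86 + k (z(k) = k + 86 = 86 + k)
(Z(46, -131) + z(j)) - 3126 = (-9 + (86 - 420)) - 3126 = (-9 - 334) - 3126 = -343 - 3126 = -3469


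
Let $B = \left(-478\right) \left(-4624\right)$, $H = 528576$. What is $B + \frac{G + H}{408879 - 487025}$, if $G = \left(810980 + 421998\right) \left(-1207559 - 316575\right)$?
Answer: $\frac{1025973539094}{39073} \approx 2.6258 \cdot 10^{7}$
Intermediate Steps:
$G = -1879223691052$ ($G = 1232978 \left(-1524134\right) = -1879223691052$)
$B = 2210272$
$B + \frac{G + H}{408879 - 487025} = 2210272 + \frac{-1879223691052 + 528576}{408879 - 487025} = 2210272 - \frac{1879223162476}{-78146} = 2210272 - - \frac{939611581238}{39073} = 2210272 + \frac{939611581238}{39073} = \frac{1025973539094}{39073}$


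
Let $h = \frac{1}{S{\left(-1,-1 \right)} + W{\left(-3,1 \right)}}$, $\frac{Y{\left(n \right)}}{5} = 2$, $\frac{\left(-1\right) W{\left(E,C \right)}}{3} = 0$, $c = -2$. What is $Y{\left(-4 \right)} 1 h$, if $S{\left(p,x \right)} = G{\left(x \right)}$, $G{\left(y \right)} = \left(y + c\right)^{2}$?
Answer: $\frac{10}{9} \approx 1.1111$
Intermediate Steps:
$G{\left(y \right)} = \left(-2 + y\right)^{2}$ ($G{\left(y \right)} = \left(y - 2\right)^{2} = \left(-2 + y\right)^{2}$)
$S{\left(p,x \right)} = \left(-2 + x\right)^{2}$
$W{\left(E,C \right)} = 0$ ($W{\left(E,C \right)} = \left(-3\right) 0 = 0$)
$Y{\left(n \right)} = 10$ ($Y{\left(n \right)} = 5 \cdot 2 = 10$)
$h = \frac{1}{9}$ ($h = \frac{1}{\left(-2 - 1\right)^{2} + 0} = \frac{1}{\left(-3\right)^{2} + 0} = \frac{1}{9 + 0} = \frac{1}{9} \approx 0.11111$)
$Y{\left(-4 \right)} 1 h = 10 \cdot 1 \cdot \frac{1}{9} = 10 \cdot \frac{1}{9} = \frac{10}{9}$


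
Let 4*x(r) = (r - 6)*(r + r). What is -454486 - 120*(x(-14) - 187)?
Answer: -448846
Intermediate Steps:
x(r) = r*(-6 + r)/2 (x(r) = ((r - 6)*(r + r))/4 = ((-6 + r)*(2*r))/4 = (2*r*(-6 + r))/4 = r*(-6 + r)/2)
-454486 - 120*(x(-14) - 187) = -454486 - 120*((½)*(-14)*(-6 - 14) - 187) = -454486 - 120*((½)*(-14)*(-20) - 187) = -454486 - 120*(140 - 187) = -454486 - 120*(-47) = -454486 - 1*(-5640) = -454486 + 5640 = -448846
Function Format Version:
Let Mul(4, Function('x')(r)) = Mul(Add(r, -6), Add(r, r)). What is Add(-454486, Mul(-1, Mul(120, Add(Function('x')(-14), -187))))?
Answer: -448846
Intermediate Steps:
Function('x')(r) = Mul(Rational(1, 2), r, Add(-6, r)) (Function('x')(r) = Mul(Rational(1, 4), Mul(Add(r, -6), Add(r, r))) = Mul(Rational(1, 4), Mul(Add(-6, r), Mul(2, r))) = Mul(Rational(1, 4), Mul(2, r, Add(-6, r))) = Mul(Rational(1, 2), r, Add(-6, r)))
Add(-454486, Mul(-1, Mul(120, Add(Function('x')(-14), -187)))) = Add(-454486, Mul(-1, Mul(120, Add(Mul(Rational(1, 2), -14, Add(-6, -14)), -187)))) = Add(-454486, Mul(-1, Mul(120, Add(Mul(Rational(1, 2), -14, -20), -187)))) = Add(-454486, Mul(-1, Mul(120, Add(140, -187)))) = Add(-454486, Mul(-1, Mul(120, -47))) = Add(-454486, Mul(-1, -5640)) = Add(-454486, 5640) = -448846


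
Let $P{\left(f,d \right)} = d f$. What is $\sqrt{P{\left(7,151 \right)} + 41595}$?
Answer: $2 \sqrt{10663} \approx 206.52$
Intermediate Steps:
$\sqrt{P{\left(7,151 \right)} + 41595} = \sqrt{151 \cdot 7 + 41595} = \sqrt{1057 + 41595} = \sqrt{42652} = 2 \sqrt{10663}$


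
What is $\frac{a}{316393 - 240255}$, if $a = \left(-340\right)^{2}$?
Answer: $\frac{57800}{38069} \approx 1.5183$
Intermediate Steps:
$a = 115600$
$\frac{a}{316393 - 240255} = \frac{115600}{316393 - 240255} = \frac{115600}{76138} = 115600 \cdot \frac{1}{76138} = \frac{57800}{38069}$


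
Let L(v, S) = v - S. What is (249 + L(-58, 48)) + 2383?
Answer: 2526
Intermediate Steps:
(249 + L(-58, 48)) + 2383 = (249 + (-58 - 1*48)) + 2383 = (249 + (-58 - 48)) + 2383 = (249 - 106) + 2383 = 143 + 2383 = 2526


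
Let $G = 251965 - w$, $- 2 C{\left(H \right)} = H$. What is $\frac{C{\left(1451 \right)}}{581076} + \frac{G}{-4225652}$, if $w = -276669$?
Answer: $- \frac{155121120355}{1227712480776} \approx -0.12635$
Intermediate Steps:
$C{\left(H \right)} = - \frac{H}{2}$
$G = 528634$ ($G = 251965 - -276669 = 251965 + 276669 = 528634$)
$\frac{C{\left(1451 \right)}}{581076} + \frac{G}{-4225652} = \frac{\left(- \frac{1}{2}\right) 1451}{581076} + \frac{528634}{-4225652} = \left(- \frac{1451}{2}\right) \frac{1}{581076} + 528634 \left(- \frac{1}{4225652}\right) = - \frac{1451}{1162152} - \frac{264317}{2112826} = - \frac{155121120355}{1227712480776}$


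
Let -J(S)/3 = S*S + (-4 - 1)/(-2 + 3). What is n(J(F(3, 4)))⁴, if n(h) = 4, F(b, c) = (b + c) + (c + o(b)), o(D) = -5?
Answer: 256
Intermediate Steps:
F(b, c) = -5 + b + 2*c (F(b, c) = (b + c) + (c - 5) = (b + c) + (-5 + c) = -5 + b + 2*c)
J(S) = 15 - 3*S² (J(S) = -3*(S*S + (-4 - 1)/(-2 + 3)) = -3*(S² - 5/1) = -3*(S² - 5*1) = -3*(S² - 5) = -3*(-5 + S²) = 15 - 3*S²)
n(J(F(3, 4)))⁴ = 4⁴ = 256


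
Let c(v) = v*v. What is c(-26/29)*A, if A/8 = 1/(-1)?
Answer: -5408/841 ≈ -6.4304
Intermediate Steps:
c(v) = v²
A = -8 (A = 8/(-1) = 8*(-1) = -8)
c(-26/29)*A = (-26/29)²*(-8) = (676/841)*(-8) = -5408/841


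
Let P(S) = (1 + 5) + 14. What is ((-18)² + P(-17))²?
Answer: 118336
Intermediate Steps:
P(S) = 20 (P(S) = 6 + 14 = 20)
((-18)² + P(-17))² = ((-18)² + 20)² = (324 + 20)² = 344² = 118336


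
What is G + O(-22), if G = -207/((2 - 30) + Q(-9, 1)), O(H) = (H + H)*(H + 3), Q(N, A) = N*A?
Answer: 31139/37 ≈ 841.59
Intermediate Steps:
Q(N, A) = A*N
O(H) = 2*H*(3 + H) (O(H) = (2*H)*(3 + H) = 2*H*(3 + H))
G = 207/37 (G = -207/((2 - 30) + 1*(-9)) = -207/(-28 - 9) = -207/(-37) = -207*(-1/37) = 207/37 ≈ 5.5946)
G + O(-22) = 207/37 + 2*(-22)*(3 - 22) = 207/37 + 2*(-22)*(-19) = 207/37 + 836 = 31139/37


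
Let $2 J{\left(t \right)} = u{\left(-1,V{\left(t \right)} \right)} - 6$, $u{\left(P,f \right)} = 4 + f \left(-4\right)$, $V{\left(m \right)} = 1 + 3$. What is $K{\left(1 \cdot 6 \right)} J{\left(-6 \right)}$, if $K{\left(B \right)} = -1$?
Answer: $9$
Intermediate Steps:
$V{\left(m \right)} = 4$
$u{\left(P,f \right)} = 4 - 4 f$
$J{\left(t \right)} = -9$ ($J{\left(t \right)} = \frac{\left(4 - 16\right) - 6}{2} = \frac{-12 - 6}{2} = \frac{1}{2} \left(-18\right) = -9$)
$K{\left(1 \cdot 6 \right)} J{\left(-6 \right)} = \left(-1\right) \left(-9\right) = 9$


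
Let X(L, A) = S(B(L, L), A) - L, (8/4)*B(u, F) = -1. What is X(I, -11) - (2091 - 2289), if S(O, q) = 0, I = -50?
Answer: 248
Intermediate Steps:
B(u, F) = -½ (B(u, F) = (½)*(-1) = -½)
X(L, A) = -L (X(L, A) = 0 - L = -L)
X(I, -11) - (2091 - 2289) = -1*(-50) - (2091 - 2289) = 50 - 1*(-198) = 50 + 198 = 248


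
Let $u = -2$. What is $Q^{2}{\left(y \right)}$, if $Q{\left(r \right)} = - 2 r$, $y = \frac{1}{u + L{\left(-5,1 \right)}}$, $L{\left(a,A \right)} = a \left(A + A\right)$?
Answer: $\frac{1}{36} \approx 0.027778$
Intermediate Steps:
$L{\left(a,A \right)} = 2 A a$ ($L{\left(a,A \right)} = a 2 A = 2 A a$)
$y = - \frac{1}{12}$ ($y = \frac{1}{-2 + 2 \cdot 1 \left(-5\right)} = \frac{1}{-2 - 10} = \frac{1}{-12} = - \frac{1}{12} \approx -0.083333$)
$Q^{2}{\left(y \right)} = \left(\left(-2\right) \left(- \frac{1}{12}\right)\right)^{2} = \left(\frac{1}{6}\right)^{2} = \frac{1}{36}$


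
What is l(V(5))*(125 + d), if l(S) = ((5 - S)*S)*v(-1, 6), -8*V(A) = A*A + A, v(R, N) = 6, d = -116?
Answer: -14175/8 ≈ -1771.9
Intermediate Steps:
V(A) = -A/8 - A²/8 (V(A) = -(A*A + A)/8 = -(A² + A)/8 = -(A + A²)/8 = -A/8 - A²/8)
l(S) = 6*S*(5 - S) (l(S) = ((5 - S)*S)*6 = (S*(5 - S))*6 = 6*S*(5 - S))
l(V(5))*(125 + d) = (6*(-⅛*5*(1 + 5))*(5 - (-1)*5*(1 + 5)/8))*(125 - 116) = (6*(-⅛*5*6)*(5 - (-1)*5*6/8))*9 = (6*(-15/4)*(5 - 1*(-15/4)))*9 = (6*(-15/4)*(5 + 15/4))*9 = (6*(-15/4)*(35/4))*9 = -1575/8*9 = -14175/8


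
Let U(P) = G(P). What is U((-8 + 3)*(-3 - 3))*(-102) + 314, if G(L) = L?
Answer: -2746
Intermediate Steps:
U(P) = P
U((-8 + 3)*(-3 - 3))*(-102) + 314 = ((-8 + 3)*(-3 - 3))*(-102) + 314 = -5*(-6)*(-102) + 314 = 30*(-102) + 314 = -3060 + 314 = -2746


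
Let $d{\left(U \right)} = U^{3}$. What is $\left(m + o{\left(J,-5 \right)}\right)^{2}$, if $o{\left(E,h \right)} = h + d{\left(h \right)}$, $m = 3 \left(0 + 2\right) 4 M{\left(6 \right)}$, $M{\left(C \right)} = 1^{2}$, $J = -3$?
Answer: $11236$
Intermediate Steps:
$M{\left(C \right)} = 1$
$m = 24$ ($m = 3 \left(0 + 2\right) 4 \cdot 1 = 3 \cdot 2 \cdot 4 \cdot 1 = 6 \cdot 4 \cdot 1 = 24 \cdot 1 = 24$)
$o{\left(E,h \right)} = h + h^{3}$
$\left(m + o{\left(J,-5 \right)}\right)^{2} = \left(24 + \left(-5 + \left(-5\right)^{3}\right)\right)^{2} = \left(24 - 130\right)^{2} = \left(-106\right)^{2} = 11236$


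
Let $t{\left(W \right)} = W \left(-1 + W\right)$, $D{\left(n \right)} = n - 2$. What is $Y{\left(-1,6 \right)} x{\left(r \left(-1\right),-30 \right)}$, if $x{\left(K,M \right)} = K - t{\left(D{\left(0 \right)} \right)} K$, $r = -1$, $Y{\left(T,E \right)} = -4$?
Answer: $20$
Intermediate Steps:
$D{\left(n \right)} = -2 + n$ ($D{\left(n \right)} = n - 2 = -2 + n$)
$x{\left(K,M \right)} = - 5 K$ ($x{\left(K,M \right)} = K - \left(-2 + 0\right) \left(-1 + \left(-2 + 0\right)\right) K = K - - 2 \left(-1 - 2\right) K = K - \left(-2\right) \left(-3\right) K = K - 6 K = - 5 K$)
$Y{\left(-1,6 \right)} x{\left(r \left(-1\right),-30 \right)} = - 4 \left(- 5 \left(\left(-1\right) \left(-1\right)\right)\right) = - 4 \left(\left(-5\right) 1\right) = \left(-4\right) \left(-5\right) = 20$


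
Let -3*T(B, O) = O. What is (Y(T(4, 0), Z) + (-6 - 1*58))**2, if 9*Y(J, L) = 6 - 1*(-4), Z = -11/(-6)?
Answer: 320356/81 ≈ 3955.0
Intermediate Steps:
T(B, O) = -O/3
Z = 11/6 (Z = -11*(-1/6) = 11/6 ≈ 1.8333)
Y(J, L) = 10/9 (Y(J, L) = (6 - 1*(-4))/9 = (6 + 4)/9 = (1/9)*10 = 10/9)
(Y(T(4, 0), Z) + (-6 - 1*58))**2 = (10/9 + (-6 - 1*58))**2 = (10/9 + (-6 - 58))**2 = (10/9 - 64)**2 = (-566/9)**2 = 320356/81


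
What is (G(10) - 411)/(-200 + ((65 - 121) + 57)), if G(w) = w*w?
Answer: 311/199 ≈ 1.5628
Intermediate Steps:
G(w) = w**2
(G(10) - 411)/(-200 + ((65 - 121) + 57)) = (10**2 - 411)/(-200 + ((65 - 121) + 57)) = (100 - 411)/(-200 + (-56 + 57)) = -311/(-200 + 1) = -311/(-199) = -311*(-1/199) = 311/199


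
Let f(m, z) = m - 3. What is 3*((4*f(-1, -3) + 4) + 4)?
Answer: -24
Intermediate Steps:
f(m, z) = -3 + m
3*((4*f(-1, -3) + 4) + 4) = 3*((4*(-3 - 1) + 4) + 4) = 3*((4*(-4) + 4) + 4) = 3*((-16 + 4) + 4) = 3*(-12 + 4) = 3*(-8) = -24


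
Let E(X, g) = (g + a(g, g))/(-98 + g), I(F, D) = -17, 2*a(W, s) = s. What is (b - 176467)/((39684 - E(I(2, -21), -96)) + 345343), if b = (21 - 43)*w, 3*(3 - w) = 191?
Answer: -50963509/112042641 ≈ -0.45486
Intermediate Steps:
w = -182/3 (w = 3 - ⅓*191 = 3 - 191/3 = -182/3 ≈ -60.667)
a(W, s) = s/2
E(X, g) = 3*g/(2*(-98 + g)) (E(X, g) = (g + g/2)/(-98 + g) = (3*g/2)/(-98 + g) = 3*g/(2*(-98 + g)))
b = 4004/3 (b = (21 - 43)*(-182/3) = -22*(-182/3) = 4004/3 ≈ 1334.7)
(b - 176467)/((39684 - E(I(2, -21), -96)) + 345343) = (4004/3 - 176467)/((39684 - 3*(-96)/(2*(-98 - 96))) + 345343) = -525397/(3*((39684 - 3*(-96)/(2*(-194))) + 345343)) = -525397/(3*((39684 - 3*(-96)*(-1)/(2*194)) + 345343)) = -525397/(3*((39684 - 1*72/97) + 345343)) = -525397/(3*((39684 - 72/97) + 345343)) = -525397/(3*(3849276/97 + 345343)) = -525397/(3*37347547/97) = -525397/3*97/37347547 = -50963509/112042641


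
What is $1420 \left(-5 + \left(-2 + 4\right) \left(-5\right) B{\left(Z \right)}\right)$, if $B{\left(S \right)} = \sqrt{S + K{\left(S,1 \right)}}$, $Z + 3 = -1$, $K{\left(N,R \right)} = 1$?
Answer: $-7100 - 14200 i \sqrt{3} \approx -7100.0 - 24595.0 i$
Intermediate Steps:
$Z = -4$ ($Z = -3 - 1 = -4$)
$B{\left(S \right)} = \sqrt{1 + S}$ ($B{\left(S \right)} = \sqrt{S + 1} = \sqrt{1 + S}$)
$1420 \left(-5 + \left(-2 + 4\right) \left(-5\right) B{\left(Z \right)}\right) = 1420 \left(-5 + \left(-2 + 4\right) \left(-5\right) \sqrt{1 - 4}\right) = 1420 \left(-5 + 2 \left(-5\right) \sqrt{-3}\right) = 1420 \left(-5 - 10 i \sqrt{3}\right) = -7100 - 14200 i \sqrt{3}$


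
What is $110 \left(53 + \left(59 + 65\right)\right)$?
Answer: $19470$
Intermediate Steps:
$110 \left(53 + \left(59 + 65\right)\right) = 110 \left(53 + 124\right) = 110 \cdot 177 = 19470$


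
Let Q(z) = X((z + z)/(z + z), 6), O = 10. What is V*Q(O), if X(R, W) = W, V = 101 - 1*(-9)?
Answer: 660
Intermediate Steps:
V = 110 (V = 101 + 9 = 110)
Q(z) = 6
V*Q(O) = 110*6 = 660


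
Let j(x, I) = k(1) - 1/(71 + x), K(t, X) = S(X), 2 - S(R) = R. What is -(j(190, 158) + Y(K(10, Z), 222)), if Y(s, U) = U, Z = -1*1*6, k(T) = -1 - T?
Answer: -57419/261 ≈ -220.00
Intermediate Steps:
S(R) = 2 - R
Z = -6 (Z = -1*6 = -6)
K(t, X) = 2 - X
j(x, I) = -2 - 1/(71 + x) (j(x, I) = (-1 - 1*1) - 1/(71 + x) = (-1 - 1) - 1/(71 + x) = -2 - 1/(71 + x))
-(j(190, 158) + Y(K(10, Z), 222)) = -((-143 - 2*190)/(71 + 190) + 222) = -((-143 - 380)/261 + 222) = -((1/261)*(-523) + 222) = -(-523/261 + 222) = -1*57419/261 = -57419/261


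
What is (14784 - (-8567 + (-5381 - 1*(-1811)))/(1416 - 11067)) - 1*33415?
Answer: -179819918/9651 ≈ -18632.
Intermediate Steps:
(14784 - (-8567 + (-5381 - 1*(-1811)))/(1416 - 11067)) - 1*33415 = (14784 - (-8567 + (-5381 + 1811))/(-9651)) - 33415 = (14784 - (-8567 - 3570)*(-1)/9651) - 33415 = (14784 - (-12137)*(-1)/9651) - 33415 = (14784 - 1*12137/9651) - 33415 = (14784 - 12137/9651) - 33415 = 142668247/9651 - 33415 = -179819918/9651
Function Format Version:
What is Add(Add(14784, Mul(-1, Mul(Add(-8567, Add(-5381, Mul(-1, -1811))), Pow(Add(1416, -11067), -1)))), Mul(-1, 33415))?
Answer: Rational(-179819918, 9651) ≈ -18632.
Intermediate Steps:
Add(Add(14784, Mul(-1, Mul(Add(-8567, Add(-5381, Mul(-1, -1811))), Pow(Add(1416, -11067), -1)))), Mul(-1, 33415)) = Add(Add(14784, Mul(-1, Mul(Add(-8567, Add(-5381, 1811)), Pow(-9651, -1)))), -33415) = Add(Add(14784, Mul(-1, Mul(Add(-8567, -3570), Rational(-1, 9651)))), -33415) = Add(Add(14784, Mul(-1, Mul(-12137, Rational(-1, 9651)))), -33415) = Add(Add(14784, Mul(-1, Rational(12137, 9651))), -33415) = Add(Add(14784, Rational(-12137, 9651)), -33415) = Add(Rational(142668247, 9651), -33415) = Rational(-179819918, 9651)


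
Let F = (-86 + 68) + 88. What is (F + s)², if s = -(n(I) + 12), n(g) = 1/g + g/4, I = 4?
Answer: 51529/16 ≈ 3220.6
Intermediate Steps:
n(g) = 1/g + g/4 (n(g) = 1/g + g*(¼) = 1/g + g/4)
F = 70 (F = -18 + 88 = 70)
s = -53/4 (s = -((1/4 + (¼)*4) + 12) = -((¼ + 1) + 12) = -(5/4 + 12) = -1*53/4 = -53/4 ≈ -13.250)
(F + s)² = (70 - 53/4)² = (227/4)² = 51529/16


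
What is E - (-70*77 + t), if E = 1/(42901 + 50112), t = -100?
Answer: 510641371/93013 ≈ 5490.0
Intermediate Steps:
E = 1/93013 ≈ 1.0751e-5
E - (-70*77 + t) = 1/93013 - (-70*77 - 100) = 1/93013 - (-5390 - 100) = 1/93013 - 1*(-5490) = 1/93013 + 5490 = 510641371/93013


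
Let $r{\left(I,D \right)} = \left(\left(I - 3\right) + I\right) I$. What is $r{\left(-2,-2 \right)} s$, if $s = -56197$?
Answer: $-786758$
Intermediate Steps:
$r{\left(I,D \right)} = I \left(-3 + 2 I\right)$ ($r{\left(I,D \right)} = \left(\left(-3 + I\right) + I\right) I = \left(-3 + 2 I\right) I = I \left(-3 + 2 I\right)$)
$r{\left(-2,-2 \right)} s = - 2 \left(-3 + 2 \left(-2\right)\right) \left(-56197\right) = - 2 \left(-3 - 4\right) \left(-56197\right) = \left(-2\right) \left(-7\right) \left(-56197\right) = 14 \left(-56197\right) = -786758$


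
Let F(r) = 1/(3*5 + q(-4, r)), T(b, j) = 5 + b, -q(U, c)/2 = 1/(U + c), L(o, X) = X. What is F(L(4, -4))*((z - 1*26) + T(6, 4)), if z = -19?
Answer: -136/61 ≈ -2.2295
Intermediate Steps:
q(U, c) = -2/(U + c)
F(r) = 1/(15 - 2/(-4 + r)) (F(r) = 1/(3*5 - 2/(-4 + r)) = 1/(15 - 2/(-4 + r)))
F(L(4, -4))*((z - 1*26) + T(6, 4)) = ((-4 - 4)/(-62 + 15*(-4)))*((-19 - 1*26) + (5 + 6)) = (-8/(-62 - 60))*((-19 - 26) + 11) = (-8/(-122))*(-45 + 11) = -1/122*(-8)*(-34) = (4/61)*(-34) = -136/61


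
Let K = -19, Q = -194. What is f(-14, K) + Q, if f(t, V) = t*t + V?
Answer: -17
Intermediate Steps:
f(t, V) = V + t² (f(t, V) = t² + V = V + t²)
f(-14, K) + Q = (-19 + (-14)²) - 194 = (-19 + 196) - 194 = 177 - 194 = -17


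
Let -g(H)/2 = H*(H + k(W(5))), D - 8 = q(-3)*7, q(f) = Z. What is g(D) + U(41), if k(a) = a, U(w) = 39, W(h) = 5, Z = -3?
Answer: -169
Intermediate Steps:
q(f) = -3
D = -13 (D = 8 - 3*7 = 8 - 21 = -13)
g(H) = -2*H*(5 + H) (g(H) = -2*H*(H + 5) = -2*H*(5 + H))
g(D) + U(41) = -2*(-13)*(5 - 13) + 39 = -2*(-13)*(-8) + 39 = -208 + 39 = -169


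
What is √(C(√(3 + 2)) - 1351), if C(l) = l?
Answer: √(-1351 + √5) ≈ 36.726*I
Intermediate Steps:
√(C(√(3 + 2)) - 1351) = √(√(3 + 2) - 1351) = √(√5 - 1351) = √(-1351 + √5)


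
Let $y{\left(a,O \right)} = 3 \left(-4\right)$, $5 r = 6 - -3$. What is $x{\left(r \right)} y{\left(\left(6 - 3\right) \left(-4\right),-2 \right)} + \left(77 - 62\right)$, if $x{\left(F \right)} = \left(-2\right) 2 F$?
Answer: $\frac{507}{5} \approx 101.4$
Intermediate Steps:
$r = \frac{9}{5}$ ($r = \frac{6 - -3}{5} = \frac{6 + 3}{5} = \frac{1}{5} \cdot 9 = \frac{9}{5} \approx 1.8$)
$y{\left(a,O \right)} = -12$
$x{\left(F \right)} = - 4 F$
$x{\left(r \right)} y{\left(\left(6 - 3\right) \left(-4\right),-2 \right)} + \left(77 - 62\right) = \left(-4\right) \frac{9}{5} \left(-12\right) + \left(77 - 62\right) = \left(- \frac{36}{5}\right) \left(-12\right) + 15 = \frac{432}{5} + 15 = \frac{507}{5}$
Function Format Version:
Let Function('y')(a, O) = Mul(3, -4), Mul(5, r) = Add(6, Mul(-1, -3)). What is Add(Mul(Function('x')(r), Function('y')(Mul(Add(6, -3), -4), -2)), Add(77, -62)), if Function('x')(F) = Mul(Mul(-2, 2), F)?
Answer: Rational(507, 5) ≈ 101.40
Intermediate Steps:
r = Rational(9, 5) (r = Mul(Rational(1, 5), Add(6, Mul(-1, -3))) = Mul(Rational(1, 5), Add(6, 3)) = Mul(Rational(1, 5), 9) = Rational(9, 5) ≈ 1.8000)
Function('y')(a, O) = -12
Function('x')(F) = Mul(-4, F)
Add(Mul(Function('x')(r), Function('y')(Mul(Add(6, -3), -4), -2)), Add(77, -62)) = Add(Mul(Mul(-4, Rational(9, 5)), -12), Add(77, -62)) = Add(Mul(Rational(-36, 5), -12), 15) = Add(Rational(432, 5), 15) = Rational(507, 5)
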